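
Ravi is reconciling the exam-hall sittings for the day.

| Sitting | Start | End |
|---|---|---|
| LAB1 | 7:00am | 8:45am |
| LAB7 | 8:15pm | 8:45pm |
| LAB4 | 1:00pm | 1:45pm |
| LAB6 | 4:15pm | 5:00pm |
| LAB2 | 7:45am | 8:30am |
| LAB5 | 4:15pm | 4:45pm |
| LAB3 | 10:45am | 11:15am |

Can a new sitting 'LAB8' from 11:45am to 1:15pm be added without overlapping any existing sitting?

No — it overlaps LAB4

LAB1: ends 8:45am at or before LAB8 starts 11:45am → clear.
LAB2: ends 8:30am at or before LAB8 starts 11:45am → clear.
LAB3: ends 11:15am at or before LAB8 starts 11:45am → clear.
LAB4: starts 1:00pm before LAB8 ends 1:15pm, and ends 1:45pm after LAB8 starts 11:45am → overlap.
LAB5: starts 4:15pm at or after LAB8 ends 1:15pm → clear.
LAB6: starts 4:15pm at or after LAB8 ends 1:15pm → clear.
LAB7: starts 8:15pm at or after LAB8 ends 1:15pm → clear.
LAB8 overlaps LAB4.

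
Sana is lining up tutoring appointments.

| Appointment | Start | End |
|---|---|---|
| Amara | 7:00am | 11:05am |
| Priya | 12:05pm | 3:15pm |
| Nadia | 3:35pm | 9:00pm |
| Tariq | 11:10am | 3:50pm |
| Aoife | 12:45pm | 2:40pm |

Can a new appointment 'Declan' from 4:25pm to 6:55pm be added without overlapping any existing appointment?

Amara: ends 11:05am at or before Declan starts 4:25pm → clear.
Tariq: ends 3:50pm at or before Declan starts 4:25pm → clear.
Priya: ends 3:15pm at or before Declan starts 4:25pm → clear.
Aoife: ends 2:40pm at or before Declan starts 4:25pm → clear.
Nadia: starts 3:35pm before Declan ends 6:55pm, and ends 9:00pm after Declan starts 4:25pm → overlap.
Declan overlaps Nadia.

No — it overlaps Nadia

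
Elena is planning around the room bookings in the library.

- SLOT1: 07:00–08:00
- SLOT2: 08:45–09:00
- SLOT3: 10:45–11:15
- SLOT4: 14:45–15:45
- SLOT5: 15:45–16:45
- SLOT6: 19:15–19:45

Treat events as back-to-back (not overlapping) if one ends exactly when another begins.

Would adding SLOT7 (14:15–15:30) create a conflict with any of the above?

Yes — it overlaps SLOT4

SLOT1: ends 08:00 at or before SLOT7 starts 14:15 → clear.
SLOT2: ends 09:00 at or before SLOT7 starts 14:15 → clear.
SLOT3: ends 11:15 at or before SLOT7 starts 14:15 → clear.
SLOT4: starts 14:45 before SLOT7 ends 15:30, and ends 15:45 after SLOT7 starts 14:15 → overlap.
SLOT5: starts 15:45 at or after SLOT7 ends 15:30 → clear.
SLOT6: starts 19:15 at or after SLOT7 ends 15:30 → clear.
SLOT7 overlaps SLOT4.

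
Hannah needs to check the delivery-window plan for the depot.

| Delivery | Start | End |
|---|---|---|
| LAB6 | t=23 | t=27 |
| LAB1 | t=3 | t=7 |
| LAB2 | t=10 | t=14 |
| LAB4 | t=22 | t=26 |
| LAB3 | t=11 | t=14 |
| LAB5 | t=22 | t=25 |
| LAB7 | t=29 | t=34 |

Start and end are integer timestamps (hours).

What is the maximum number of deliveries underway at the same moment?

Sweep the timeline, counting +1 at each start and −1 at each end (ends before starts at a tie):
t=3 start LAB1 → 1
t=7 end LAB1 → 0
t=10 start LAB2 → 1
t=11 start LAB3 → 2
t=14 end LAB2 → 1
t=14 end LAB3 → 0
t=22 start LAB4 → 1
t=22 start LAB5 → 2
t=23 start LAB6 → 3
t=25 end LAB5 → 2
t=26 end LAB4 → 1
t=27 end LAB6 → 0
t=29 start LAB7 → 1
t=34 end LAB7 → 0
Peak is 3, at t=23 (LAB4, LAB5, LAB6).

3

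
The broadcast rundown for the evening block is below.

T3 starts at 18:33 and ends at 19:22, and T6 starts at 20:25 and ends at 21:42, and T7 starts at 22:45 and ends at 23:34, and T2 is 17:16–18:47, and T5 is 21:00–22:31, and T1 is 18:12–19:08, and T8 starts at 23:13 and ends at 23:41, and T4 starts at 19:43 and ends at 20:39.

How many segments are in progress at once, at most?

3

Sweep the timeline, counting +1 at each start and −1 at each end (ends before starts at a tie):
17:16 start T2 → 1
18:12 start T1 → 2
18:33 start T3 → 3
18:47 end T2 → 2
19:08 end T1 → 1
19:22 end T3 → 0
19:43 start T4 → 1
20:25 start T6 → 2
20:39 end T4 → 1
21:00 start T5 → 2
21:42 end T6 → 1
22:31 end T5 → 0
22:45 start T7 → 1
23:13 start T8 → 2
23:34 end T7 → 1
23:41 end T8 → 0
Peak is 3, at 18:33 (T1, T2, T3).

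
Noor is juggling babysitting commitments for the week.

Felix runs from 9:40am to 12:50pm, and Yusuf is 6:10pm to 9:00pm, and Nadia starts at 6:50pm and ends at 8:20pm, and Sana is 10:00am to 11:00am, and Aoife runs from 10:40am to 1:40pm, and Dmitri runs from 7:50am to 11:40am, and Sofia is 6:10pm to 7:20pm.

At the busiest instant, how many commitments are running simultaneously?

4

Sort all start/end points and keep a running count:
7:50am start Dmitri → 1
9:40am start Felix → 2
10:00am start Sana → 3
10:40am start Aoife → 4
11:00am end Sana → 3
11:40am end Dmitri → 2
12:50pm end Felix → 1
1:40pm end Aoife → 0
6:10pm start Sofia → 1
6:10pm start Yusuf → 2
6:50pm start Nadia → 3
7:20pm end Sofia → 2
8:20pm end Nadia → 1
9:00pm end Yusuf → 0
Peak is 4, at 10:40am (Aoife, Dmitri, Felix, Sana).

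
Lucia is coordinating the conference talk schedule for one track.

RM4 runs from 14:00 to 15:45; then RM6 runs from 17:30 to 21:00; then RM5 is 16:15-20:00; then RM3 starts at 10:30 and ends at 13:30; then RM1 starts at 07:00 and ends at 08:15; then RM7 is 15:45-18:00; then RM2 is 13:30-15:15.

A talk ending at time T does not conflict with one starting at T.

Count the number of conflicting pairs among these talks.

4

Two intervals overlap when each starts before the other ends.
Sorted by start: RM1, RM3, RM2, RM4, RM7, RM5, RM6.
RM3 starts after RM1 ends, so nothing later overlaps RM1 either.
RM2 starts exactly when RM3 ends (back-to-back, no overlap), so nothing later overlaps RM3 either.
RM4 starts before RM2 ends → RM2 and RM4 overlap.
RM7 starts after RM2 ends, so nothing later overlaps RM2 either.
RM7 starts exactly when RM4 ends (back-to-back, no overlap), so nothing later overlaps RM4 either.
RM5 starts before RM7 ends → RM7 and RM5 overlap.
RM6 starts before RM7 ends → RM7 and RM6 overlap.
RM6 starts before RM5 ends → RM5 and RM6 overlap.
Overlapping pairs: RM2 & RM4, RM5 & RM6, RM5 & RM7, RM6 & RM7 — 4 in total.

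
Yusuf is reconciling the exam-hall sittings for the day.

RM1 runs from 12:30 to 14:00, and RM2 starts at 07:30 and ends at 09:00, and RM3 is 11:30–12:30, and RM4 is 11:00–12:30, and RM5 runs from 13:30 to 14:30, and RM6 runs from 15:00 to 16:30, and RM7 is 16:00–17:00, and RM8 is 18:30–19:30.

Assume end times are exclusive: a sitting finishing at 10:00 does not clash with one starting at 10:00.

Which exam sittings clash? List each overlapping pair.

RM1 & RM5, RM3 & RM4, RM6 & RM7

Sorted by start: RM2, RM4, RM3, RM1, RM5, RM6, RM7, RM8.
RM4 starts after RM2 ends, so nothing later overlaps RM2 either.
RM3 starts before RM4 ends → RM4 and RM3 overlap.
RM1 starts exactly when RM4 ends (back-to-back, no overlap), so nothing later overlaps RM4 either.
RM1 starts exactly when RM3 ends (back-to-back, no overlap), so nothing later overlaps RM3 either.
RM5 starts before RM1 ends → RM1 and RM5 overlap.
RM6 starts after RM1 ends, so nothing later overlaps RM1 either.
RM6 starts after RM5 ends, so nothing later overlaps RM5 either.
RM7 starts before RM6 ends → RM6 and RM7 overlap.
RM8 starts after RM6 ends.
RM8 starts after RM7 ends.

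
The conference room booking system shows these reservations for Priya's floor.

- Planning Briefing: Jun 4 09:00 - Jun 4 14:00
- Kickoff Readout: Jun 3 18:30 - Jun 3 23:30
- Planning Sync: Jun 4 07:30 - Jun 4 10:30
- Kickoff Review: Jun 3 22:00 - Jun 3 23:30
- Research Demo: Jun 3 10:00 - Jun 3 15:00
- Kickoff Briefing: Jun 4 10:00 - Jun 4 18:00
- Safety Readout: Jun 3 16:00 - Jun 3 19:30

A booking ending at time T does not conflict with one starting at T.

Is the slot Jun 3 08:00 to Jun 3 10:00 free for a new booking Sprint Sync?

Research Demo: starts Jun 3 10:00 at or after Sprint Sync ends Jun 3 10:00 → clear.
Safety Readout: starts Jun 3 16:00 at or after Sprint Sync ends Jun 3 10:00 → clear.
Kickoff Readout: starts Jun 3 18:30 at or after Sprint Sync ends Jun 3 10:00 → clear.
Kickoff Review: starts Jun 3 22:00 at or after Sprint Sync ends Jun 3 10:00 → clear.
Planning Sync: starts Jun 4 07:30 at or after Sprint Sync ends Jun 3 10:00 → clear.
Planning Briefing: starts Jun 4 09:00 at or after Sprint Sync ends Jun 3 10:00 → clear.
Kickoff Briefing: starts Jun 4 10:00 at or after Sprint Sync ends Jun 3 10:00 → clear.

Yes — the slot is free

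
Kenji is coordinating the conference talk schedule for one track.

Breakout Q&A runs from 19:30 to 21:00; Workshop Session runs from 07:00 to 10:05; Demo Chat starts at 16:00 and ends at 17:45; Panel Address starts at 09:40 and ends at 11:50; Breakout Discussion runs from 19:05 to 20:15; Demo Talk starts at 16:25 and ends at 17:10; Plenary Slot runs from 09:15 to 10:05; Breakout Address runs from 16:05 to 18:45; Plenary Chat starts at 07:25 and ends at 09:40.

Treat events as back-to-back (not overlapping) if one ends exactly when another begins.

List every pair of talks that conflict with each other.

Sorted by start: Workshop Session, Plenary Chat, Plenary Slot, Panel Address, Demo Chat, Breakout Address, Demo Talk, Breakout Discussion, Breakout Q&A.
Plenary Chat starts before Workshop Session ends → Workshop Session and Plenary Chat overlap.
Plenary Slot starts before Workshop Session ends → Workshop Session and Plenary Slot overlap.
Panel Address starts before Workshop Session ends → Workshop Session and Panel Address overlap.
Demo Chat starts after Workshop Session ends — done with Workshop Session.
Plenary Slot starts before Plenary Chat ends → Plenary Chat and Plenary Slot overlap.
Panel Address starts exactly when Plenary Chat ends (back-to-back, no overlap) — done with Plenary Chat.
Panel Address starts before Plenary Slot ends → Plenary Slot and Panel Address overlap.
Demo Chat starts after Plenary Slot ends — done with Plenary Slot.
Demo Chat starts after Panel Address ends — done with Panel Address.
Breakout Address starts before Demo Chat ends → Demo Chat and Breakout Address overlap.
Demo Talk starts before Demo Chat ends → Demo Chat and Demo Talk overlap.
Breakout Discussion starts after Demo Chat ends — done with Demo Chat.
Demo Talk starts before Breakout Address ends → Breakout Address and Demo Talk overlap.
Breakout Discussion starts after Breakout Address ends — done with Breakout Address.
Breakout Discussion starts after Demo Talk ends — done with Demo Talk.
Breakout Q&A starts before Breakout Discussion ends → Breakout Discussion and Breakout Q&A overlap.

Breakout Address & Demo Chat, Breakout Address & Demo Talk, Breakout Discussion & Breakout Q&A, Demo Chat & Demo Talk, Panel Address & Plenary Slot, Panel Address & Workshop Session, Plenary Chat & Plenary Slot, Plenary Chat & Workshop Session, Plenary Slot & Workshop Session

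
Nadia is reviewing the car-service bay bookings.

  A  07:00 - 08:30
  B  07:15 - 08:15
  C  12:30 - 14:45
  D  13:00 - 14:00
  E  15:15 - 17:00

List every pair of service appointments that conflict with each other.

Check each pair: they overlap iff neither finishes before the other starts.
Sorted by start: A, B, C, D, E.
B starts before A ends → A and B overlap.
C starts after A ends; A is clear from here.
C starts after B ends; B is clear from here.
D starts before C ends → C and D overlap.
E starts after C ends.
E starts after D ends.

A & B, C & D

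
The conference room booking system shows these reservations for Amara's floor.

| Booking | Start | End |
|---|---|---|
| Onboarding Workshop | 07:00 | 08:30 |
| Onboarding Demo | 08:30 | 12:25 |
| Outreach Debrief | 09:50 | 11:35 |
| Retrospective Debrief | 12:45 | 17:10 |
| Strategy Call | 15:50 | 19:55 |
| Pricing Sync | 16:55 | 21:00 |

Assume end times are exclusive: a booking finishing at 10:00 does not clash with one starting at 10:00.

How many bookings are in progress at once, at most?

3

Walk through starts and ends in time order (an end at T is processed before a start at T):
07:00 start Onboarding Workshop → 1
08:30 end Onboarding Workshop → 0
08:30 start Onboarding Demo → 1
09:50 start Outreach Debrief → 2
11:35 end Outreach Debrief → 1
12:25 end Onboarding Demo → 0
12:45 start Retrospective Debrief → 1
15:50 start Strategy Call → 2
16:55 start Pricing Sync → 3
17:10 end Retrospective Debrief → 2
19:55 end Strategy Call → 1
21:00 end Pricing Sync → 0
Peak is 3, at 16:55 (Pricing Sync, Retrospective Debrief, Strategy Call).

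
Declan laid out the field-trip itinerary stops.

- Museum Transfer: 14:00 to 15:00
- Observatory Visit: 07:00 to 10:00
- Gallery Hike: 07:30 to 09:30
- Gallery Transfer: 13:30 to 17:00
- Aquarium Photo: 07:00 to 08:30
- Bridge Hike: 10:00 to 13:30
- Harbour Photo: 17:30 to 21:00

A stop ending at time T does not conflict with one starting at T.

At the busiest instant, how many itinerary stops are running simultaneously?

3

Walk through starts and ends in time order (an end at T is processed before a start at T):
07:00 start Aquarium Photo → 1
07:00 start Observatory Visit → 2
07:30 start Gallery Hike → 3
08:30 end Aquarium Photo → 2
09:30 end Gallery Hike → 1
10:00 end Observatory Visit → 0
10:00 start Bridge Hike → 1
13:30 end Bridge Hike → 0
13:30 start Gallery Transfer → 1
14:00 start Museum Transfer → 2
15:00 end Museum Transfer → 1
17:00 end Gallery Transfer → 0
17:30 start Harbour Photo → 1
21:00 end Harbour Photo → 0
Peak is 3, at 07:30 (Aquarium Photo, Gallery Hike, Observatory Visit).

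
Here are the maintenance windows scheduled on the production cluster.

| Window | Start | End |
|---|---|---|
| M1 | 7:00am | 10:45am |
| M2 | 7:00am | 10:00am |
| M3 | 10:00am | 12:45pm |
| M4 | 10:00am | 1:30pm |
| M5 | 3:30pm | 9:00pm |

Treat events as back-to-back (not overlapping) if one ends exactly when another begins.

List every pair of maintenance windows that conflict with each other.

Check each pair: they overlap iff neither finishes before the other starts.
Sorted by start: M1, M2, M3, M4, M5.
M2 starts before M1 ends → M1 and M2 overlap.
M3 starts before M1 ends → M1 and M3 overlap.
M4 starts before M1 ends → M1 and M4 overlap.
M5 starts after M1 ends.
M3 starts exactly when M2 ends (back-to-back, no overlap), so nothing later overlaps M2 either.
M4 starts before M3 ends → M3 and M4 overlap.
M5 starts after M3 ends.
M5 starts after M4 ends.

M1 & M2, M1 & M3, M1 & M4, M3 & M4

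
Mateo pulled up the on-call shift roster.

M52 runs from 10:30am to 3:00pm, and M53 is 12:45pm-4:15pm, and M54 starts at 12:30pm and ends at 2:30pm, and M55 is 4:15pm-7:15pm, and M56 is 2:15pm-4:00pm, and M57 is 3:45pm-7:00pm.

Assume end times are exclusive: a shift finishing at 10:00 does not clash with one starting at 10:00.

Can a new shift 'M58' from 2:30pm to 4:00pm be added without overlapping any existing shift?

M52: starts 10:30am before M58 ends 4:00pm, and ends 3:00pm after M58 starts 2:30pm → overlap.
M54: ends 2:30pm at or before M58 starts 2:30pm → clear.
M53: starts 12:45pm before M58 ends 4:00pm, and ends 4:15pm after M58 starts 2:30pm → overlap.
M56: starts 2:15pm before M58 ends 4:00pm, and ends 4:00pm after M58 starts 2:30pm → overlap.
M57: starts 3:45pm before M58 ends 4:00pm, and ends 7:00pm after M58 starts 2:30pm → overlap.
M55: starts 4:15pm at or after M58 ends 4:00pm → clear.
M58 overlaps M52, M53, M56, M57.

No — it overlaps M52, M53, M56, M57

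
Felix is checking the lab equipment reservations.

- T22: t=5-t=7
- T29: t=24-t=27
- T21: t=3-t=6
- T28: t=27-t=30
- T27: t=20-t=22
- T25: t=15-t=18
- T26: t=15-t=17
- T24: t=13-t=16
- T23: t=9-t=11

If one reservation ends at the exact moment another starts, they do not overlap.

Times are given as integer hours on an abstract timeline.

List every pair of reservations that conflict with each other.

T21 & T22, T24 & T25, T24 & T26, T25 & T26

Two intervals overlap when each starts before the other ends.
Sorted by start: T21, T22, T23, T24, T25, T26, T27, T29, T28.
T22 starts before T21 ends → T21 and T22 overlap.
T23 starts after T21 ends, so nothing later overlaps T21 either.
T23 starts after T22 ends, so nothing later overlaps T22 either.
T24 starts after T23 ends, so nothing later overlaps T23 either.
T25 starts before T24 ends → T24 and T25 overlap.
T26 starts before T24 ends → T24 and T26 overlap.
T27 starts after T24 ends, so nothing later overlaps T24 either.
T26 starts before T25 ends → T25 and T26 overlap.
T27 starts after T25 ends, so nothing later overlaps T25 either.
T27 starts after T26 ends, so nothing later overlaps T26 either.
T29 starts after T27 ends, so nothing later overlaps T27 either.
T28 starts exactly when T29 ends (back-to-back, no overlap).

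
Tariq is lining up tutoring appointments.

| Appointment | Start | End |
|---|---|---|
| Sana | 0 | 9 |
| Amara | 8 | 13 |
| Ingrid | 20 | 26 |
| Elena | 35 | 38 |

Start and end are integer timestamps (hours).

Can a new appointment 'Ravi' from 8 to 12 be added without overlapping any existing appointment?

No — it overlaps Amara, Sana

Sana: starts 0 before Ravi ends 12, and ends 9 after Ravi starts 8 → overlap.
Amara: starts 8 before Ravi ends 12, and ends 13 after Ravi starts 8 → overlap.
Ingrid: starts 20 at or after Ravi ends 12 → clear.
Elena: starts 35 at or after Ravi ends 12 → clear.
Ravi overlaps Sana, Amara.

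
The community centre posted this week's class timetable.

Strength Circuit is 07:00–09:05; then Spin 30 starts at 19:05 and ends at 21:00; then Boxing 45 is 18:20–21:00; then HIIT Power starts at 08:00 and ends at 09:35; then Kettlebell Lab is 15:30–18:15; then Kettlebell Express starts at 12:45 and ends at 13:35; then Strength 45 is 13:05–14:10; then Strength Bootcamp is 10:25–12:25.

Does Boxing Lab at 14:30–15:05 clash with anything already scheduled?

No — it doesn't clash with anything

Strength Circuit: ends 09:05 at or before Boxing Lab starts 14:30 → clear.
HIIT Power: ends 09:35 at or before Boxing Lab starts 14:30 → clear.
Strength Bootcamp: ends 12:25 at or before Boxing Lab starts 14:30 → clear.
Kettlebell Express: ends 13:35 at or before Boxing Lab starts 14:30 → clear.
Strength 45: ends 14:10 at or before Boxing Lab starts 14:30 → clear.
Kettlebell Lab: starts 15:30 at or after Boxing Lab ends 15:05 → clear.
Boxing 45: starts 18:20 at or after Boxing Lab ends 15:05 → clear.
Spin 30: starts 19:05 at or after Boxing Lab ends 15:05 → clear.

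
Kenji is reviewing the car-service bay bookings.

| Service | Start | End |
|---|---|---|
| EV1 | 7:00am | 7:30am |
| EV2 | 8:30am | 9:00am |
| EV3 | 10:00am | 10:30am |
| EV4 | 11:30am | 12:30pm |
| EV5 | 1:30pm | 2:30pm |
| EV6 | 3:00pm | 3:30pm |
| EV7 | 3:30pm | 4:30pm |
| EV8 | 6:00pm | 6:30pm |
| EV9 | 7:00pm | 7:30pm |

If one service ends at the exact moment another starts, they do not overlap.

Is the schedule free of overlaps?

Sorted by start: EV1, EV2, EV3, EV4, EV5, EV6, EV7, EV8, EV9.
EV2 starts after EV1 ends, so nothing later overlaps EV1 either.
EV3 starts after EV2 ends, so nothing later overlaps EV2 either.
EV4 starts after EV3 ends, so nothing later overlaps EV3 either.
EV5 starts after EV4 ends, so nothing later overlaps EV4 either.
EV6 starts after EV5 ends, so nothing later overlaps EV5 either.
EV7 starts exactly when EV6 ends (back-to-back, no overlap), so nothing later overlaps EV6 either.
EV8 starts after EV7 ends, so nothing later overlaps EV7 either.
EV9 starts after EV8 ends.
Every pair is clear; the schedule has no overlaps.

Yes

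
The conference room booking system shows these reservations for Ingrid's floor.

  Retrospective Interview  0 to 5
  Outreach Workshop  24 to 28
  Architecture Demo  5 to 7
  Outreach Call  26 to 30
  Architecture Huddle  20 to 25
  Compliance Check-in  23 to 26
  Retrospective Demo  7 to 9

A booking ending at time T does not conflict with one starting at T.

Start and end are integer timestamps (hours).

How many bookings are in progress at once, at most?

3

Sweep the timeline, counting +1 at each start and −1 at each end (ends before starts at a tie):
0 start Retrospective Interview → 1
5 end Retrospective Interview → 0
5 start Architecture Demo → 1
7 end Architecture Demo → 0
7 start Retrospective Demo → 1
9 end Retrospective Demo → 0
20 start Architecture Huddle → 1
23 start Compliance Check-in → 2
24 start Outreach Workshop → 3
25 end Architecture Huddle → 2
26 end Compliance Check-in → 1
26 start Outreach Call → 2
28 end Outreach Workshop → 1
30 end Outreach Call → 0
Peak is 3, at 24 (Architecture Huddle, Compliance Check-in, Outreach Workshop).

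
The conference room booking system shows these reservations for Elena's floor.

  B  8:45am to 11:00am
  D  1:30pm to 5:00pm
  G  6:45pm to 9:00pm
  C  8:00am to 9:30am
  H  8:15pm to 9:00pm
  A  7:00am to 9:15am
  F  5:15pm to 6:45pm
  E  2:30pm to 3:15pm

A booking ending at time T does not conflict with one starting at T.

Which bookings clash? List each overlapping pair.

Two intervals overlap when each starts before the other ends.
Sorted by start: A, C, B, D, E, F, G, H.
C starts before A ends → A and C overlap.
B starts before A ends → A and B overlap.
D starts after A ends, so nothing later overlaps A either.
B starts before C ends → C and B overlap.
D starts after C ends, so nothing later overlaps C either.
D starts after B ends, so nothing later overlaps B either.
E starts before D ends → D and E overlap.
F starts after D ends, so nothing later overlaps D either.
F starts after E ends, so nothing later overlaps E either.
G starts exactly when F ends (back-to-back, no overlap), so nothing later overlaps F either.
H starts before G ends → G and H overlap.

A & B, A & C, B & C, D & E, G & H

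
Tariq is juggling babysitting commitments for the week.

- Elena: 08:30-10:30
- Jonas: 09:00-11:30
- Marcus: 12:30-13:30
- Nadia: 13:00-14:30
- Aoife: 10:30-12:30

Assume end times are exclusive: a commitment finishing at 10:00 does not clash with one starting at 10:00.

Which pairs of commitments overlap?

Sorted by start: Elena, Jonas, Aoife, Marcus, Nadia.
Jonas starts before Elena ends → Elena and Jonas overlap.
Aoife starts exactly when Elena ends (back-to-back, no overlap) — done with Elena.
Aoife starts before Jonas ends → Jonas and Aoife overlap.
Marcus starts after Jonas ends — done with Jonas.
Marcus starts exactly when Aoife ends (back-to-back, no overlap) — done with Aoife.
Nadia starts before Marcus ends → Marcus and Nadia overlap.

Aoife & Jonas, Elena & Jonas, Marcus & Nadia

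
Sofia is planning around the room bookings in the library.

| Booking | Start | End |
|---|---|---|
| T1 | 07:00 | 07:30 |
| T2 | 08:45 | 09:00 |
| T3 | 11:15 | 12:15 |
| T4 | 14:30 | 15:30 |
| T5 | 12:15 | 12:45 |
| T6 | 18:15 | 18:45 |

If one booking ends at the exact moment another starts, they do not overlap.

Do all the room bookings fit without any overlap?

Sorted by start: T1, T2, T3, T5, T4, T6.
T2 starts after T1 ends; T1 is clear from here.
T3 starts after T2 ends; T2 is clear from here.
T5 starts exactly when T3 ends (back-to-back, no overlap); T3 is clear from here.
T4 starts after T5 ends; T5 is clear from here.
T6 starts after T4 ends.
Every pair is clear; the schedule has no overlaps.

Yes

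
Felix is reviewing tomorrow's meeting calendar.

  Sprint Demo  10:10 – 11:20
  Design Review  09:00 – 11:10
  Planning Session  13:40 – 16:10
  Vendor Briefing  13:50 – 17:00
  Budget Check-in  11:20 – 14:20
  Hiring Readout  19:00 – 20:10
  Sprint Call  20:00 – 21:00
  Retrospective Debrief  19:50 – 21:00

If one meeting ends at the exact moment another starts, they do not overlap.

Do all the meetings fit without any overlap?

Sorted by start: Design Review, Sprint Demo, Budget Check-in, Planning Session, Vendor Briefing, Hiring Readout, Retrospective Debrief, Sprint Call.
Sprint Demo starts before Design Review ends → Design Review and Sprint Demo overlap.
That's a conflict, so the schedule is not conflict-free.

No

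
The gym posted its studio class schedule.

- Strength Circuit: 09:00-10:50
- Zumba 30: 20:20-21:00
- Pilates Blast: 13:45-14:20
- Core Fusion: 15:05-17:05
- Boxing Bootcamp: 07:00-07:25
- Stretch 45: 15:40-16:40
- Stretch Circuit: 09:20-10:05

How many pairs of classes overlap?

2

Two intervals overlap when each starts before the other ends.
Sorted by start: Boxing Bootcamp, Strength Circuit, Stretch Circuit, Pilates Blast, Core Fusion, Stretch 45, Zumba 30.
Strength Circuit starts after Boxing Bootcamp ends; Boxing Bootcamp is clear from here.
Stretch Circuit starts before Strength Circuit ends → Strength Circuit and Stretch Circuit overlap.
Pilates Blast starts after Strength Circuit ends; Strength Circuit is clear from here.
Pilates Blast starts after Stretch Circuit ends; Stretch Circuit is clear from here.
Core Fusion starts after Pilates Blast ends; Pilates Blast is clear from here.
Stretch 45 starts before Core Fusion ends → Core Fusion and Stretch 45 overlap.
Zumba 30 starts after Core Fusion ends.
Zumba 30 starts after Stretch 45 ends.
Overlapping pairs: Core Fusion & Stretch 45, Strength Circuit & Stretch Circuit — 2 in total.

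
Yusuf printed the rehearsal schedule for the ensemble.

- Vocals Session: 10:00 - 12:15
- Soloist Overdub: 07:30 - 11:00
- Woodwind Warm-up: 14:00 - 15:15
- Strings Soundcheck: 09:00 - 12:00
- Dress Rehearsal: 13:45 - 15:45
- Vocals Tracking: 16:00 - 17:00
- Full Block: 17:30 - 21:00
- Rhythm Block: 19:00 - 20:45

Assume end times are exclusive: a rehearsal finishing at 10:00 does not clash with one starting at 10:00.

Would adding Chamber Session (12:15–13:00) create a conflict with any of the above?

No — it doesn't clash with anything

Soloist Overdub: ends 11:00 at or before Chamber Session starts 12:15 → clear.
Strings Soundcheck: ends 12:00 at or before Chamber Session starts 12:15 → clear.
Vocals Session: ends 12:15 at or before Chamber Session starts 12:15 → clear.
Dress Rehearsal: starts 13:45 at or after Chamber Session ends 13:00 → clear.
Woodwind Warm-up: starts 14:00 at or after Chamber Session ends 13:00 → clear.
Vocals Tracking: starts 16:00 at or after Chamber Session ends 13:00 → clear.
Full Block: starts 17:30 at or after Chamber Session ends 13:00 → clear.
Rhythm Block: starts 19:00 at or after Chamber Session ends 13:00 → clear.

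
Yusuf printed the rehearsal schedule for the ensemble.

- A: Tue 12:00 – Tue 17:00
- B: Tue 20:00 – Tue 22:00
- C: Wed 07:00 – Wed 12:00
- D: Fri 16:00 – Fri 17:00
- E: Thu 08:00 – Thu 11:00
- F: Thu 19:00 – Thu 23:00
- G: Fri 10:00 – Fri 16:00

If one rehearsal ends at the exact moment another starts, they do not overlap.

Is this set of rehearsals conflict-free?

Yes

Sorted by start: A, B, C, E, F, G, D.
B starts after A ends, so A has no further overlaps.
C starts after B ends, so B has no further overlaps.
E starts after C ends, so C has no further overlaps.
F starts after E ends, so E has no further overlaps.
G starts after F ends, so F has no further overlaps.
D starts exactly when G ends (back-to-back, no overlap).
Every pair is clear; the schedule has no overlaps.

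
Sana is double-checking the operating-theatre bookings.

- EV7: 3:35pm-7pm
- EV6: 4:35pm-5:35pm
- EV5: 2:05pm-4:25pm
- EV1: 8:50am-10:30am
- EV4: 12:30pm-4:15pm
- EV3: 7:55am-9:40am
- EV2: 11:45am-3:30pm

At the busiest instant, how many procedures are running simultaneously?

3

Sort all start/end points and keep a running count:
7:55am start EV3 → 1
8:50am start EV1 → 2
9:40am end EV3 → 1
10:30am end EV1 → 0
11:45am start EV2 → 1
12:30pm start EV4 → 2
2:05pm start EV5 → 3
3:30pm end EV2 → 2
3:35pm start EV7 → 3
4:15pm end EV4 → 2
4:25pm end EV5 → 1
4:35pm start EV6 → 2
5:35pm end EV6 → 1
7pm end EV7 → 0
Peak is 3, at 2:05pm (EV2, EV4, EV5).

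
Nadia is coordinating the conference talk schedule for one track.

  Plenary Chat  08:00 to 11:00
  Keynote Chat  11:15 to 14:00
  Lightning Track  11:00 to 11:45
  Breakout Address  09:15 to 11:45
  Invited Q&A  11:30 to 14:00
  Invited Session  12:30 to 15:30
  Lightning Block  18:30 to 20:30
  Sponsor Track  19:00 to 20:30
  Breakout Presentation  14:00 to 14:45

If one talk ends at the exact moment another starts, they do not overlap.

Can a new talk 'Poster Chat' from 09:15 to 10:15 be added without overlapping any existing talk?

No — it overlaps Breakout Address, Plenary Chat

Plenary Chat: starts 08:00 before Poster Chat ends 10:15, and ends 11:00 after Poster Chat starts 09:15 → overlap.
Breakout Address: starts 09:15 before Poster Chat ends 10:15, and ends 11:45 after Poster Chat starts 09:15 → overlap.
Lightning Track: starts 11:00 at or after Poster Chat ends 10:15 → clear.
Keynote Chat: starts 11:15 at or after Poster Chat ends 10:15 → clear.
Invited Q&A: starts 11:30 at or after Poster Chat ends 10:15 → clear.
Invited Session: starts 12:30 at or after Poster Chat ends 10:15 → clear.
Breakout Presentation: starts 14:00 at or after Poster Chat ends 10:15 → clear.
Lightning Block: starts 18:30 at or after Poster Chat ends 10:15 → clear.
Sponsor Track: starts 19:00 at or after Poster Chat ends 10:15 → clear.
Poster Chat overlaps Plenary Chat, Breakout Address.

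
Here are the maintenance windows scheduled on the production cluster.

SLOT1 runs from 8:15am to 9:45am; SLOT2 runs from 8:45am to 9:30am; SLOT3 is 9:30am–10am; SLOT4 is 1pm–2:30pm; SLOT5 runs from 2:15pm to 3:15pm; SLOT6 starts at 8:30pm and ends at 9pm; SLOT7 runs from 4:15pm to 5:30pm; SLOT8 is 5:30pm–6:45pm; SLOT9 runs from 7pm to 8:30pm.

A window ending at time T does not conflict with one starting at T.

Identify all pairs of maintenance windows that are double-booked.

Sorted by start: SLOT1, SLOT2, SLOT3, SLOT4, SLOT5, SLOT7, SLOT8, SLOT9, SLOT6.
SLOT2 starts before SLOT1 ends → SLOT1 and SLOT2 overlap.
SLOT3 starts before SLOT1 ends → SLOT1 and SLOT3 overlap.
SLOT4 starts after SLOT1 ends; SLOT1 is clear from here.
SLOT3 starts exactly when SLOT2 ends (back-to-back, no overlap); SLOT2 is clear from here.
SLOT4 starts after SLOT3 ends; SLOT3 is clear from here.
SLOT5 starts before SLOT4 ends → SLOT4 and SLOT5 overlap.
SLOT7 starts after SLOT4 ends; SLOT4 is clear from here.
SLOT7 starts after SLOT5 ends; SLOT5 is clear from here.
SLOT8 starts exactly when SLOT7 ends (back-to-back, no overlap); SLOT7 is clear from here.
SLOT9 starts after SLOT8 ends; SLOT8 is clear from here.
SLOT6 starts exactly when SLOT9 ends (back-to-back, no overlap).

SLOT1 & SLOT2, SLOT1 & SLOT3, SLOT4 & SLOT5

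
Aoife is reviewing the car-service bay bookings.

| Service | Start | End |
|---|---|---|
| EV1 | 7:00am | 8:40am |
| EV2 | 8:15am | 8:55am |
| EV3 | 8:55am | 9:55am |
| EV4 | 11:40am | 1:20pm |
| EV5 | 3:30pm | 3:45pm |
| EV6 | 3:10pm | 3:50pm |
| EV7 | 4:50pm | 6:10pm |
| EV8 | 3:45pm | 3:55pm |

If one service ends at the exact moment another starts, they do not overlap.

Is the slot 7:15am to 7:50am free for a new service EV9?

EV1: starts 7:00am before EV9 ends 7:50am, and ends 8:40am after EV9 starts 7:15am → overlap.
EV2: starts 8:15am at or after EV9 ends 7:50am → clear.
EV3: starts 8:55am at or after EV9 ends 7:50am → clear.
EV4: starts 11:40am at or after EV9 ends 7:50am → clear.
EV6: starts 3:10pm at or after EV9 ends 7:50am → clear.
EV5: starts 3:30pm at or after EV9 ends 7:50am → clear.
EV8: starts 3:45pm at or after EV9 ends 7:50am → clear.
EV7: starts 4:50pm at or after EV9 ends 7:50am → clear.
EV9 overlaps EV1.

No — it overlaps EV1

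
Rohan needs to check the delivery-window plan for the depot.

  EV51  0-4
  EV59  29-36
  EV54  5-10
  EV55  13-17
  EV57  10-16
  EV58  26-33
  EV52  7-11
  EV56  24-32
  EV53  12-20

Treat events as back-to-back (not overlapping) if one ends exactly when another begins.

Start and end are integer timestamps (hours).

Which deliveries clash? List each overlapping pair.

EV52 & EV54, EV52 & EV57, EV53 & EV55, EV53 & EV57, EV55 & EV57, EV56 & EV58, EV56 & EV59, EV58 & EV59

Two intervals overlap when each starts before the other ends.
Sorted by start: EV51, EV54, EV52, EV57, EV53, EV55, EV56, EV58, EV59.
EV54 starts after EV51 ends, so EV51 has no further overlaps.
EV52 starts before EV54 ends → EV54 and EV52 overlap.
EV57 starts exactly when EV54 ends (back-to-back, no overlap), so EV54 has no further overlaps.
EV57 starts before EV52 ends → EV52 and EV57 overlap.
EV53 starts after EV52 ends, so EV52 has no further overlaps.
EV53 starts before EV57 ends → EV57 and EV53 overlap.
EV55 starts before EV57 ends → EV57 and EV55 overlap.
EV56 starts after EV57 ends, so EV57 has no further overlaps.
EV55 starts before EV53 ends → EV53 and EV55 overlap.
EV56 starts after EV53 ends, so EV53 has no further overlaps.
EV56 starts after EV55 ends, so EV55 has no further overlaps.
EV58 starts before EV56 ends → EV56 and EV58 overlap.
EV59 starts before EV56 ends → EV56 and EV59 overlap.
EV59 starts before EV58 ends → EV58 and EV59 overlap.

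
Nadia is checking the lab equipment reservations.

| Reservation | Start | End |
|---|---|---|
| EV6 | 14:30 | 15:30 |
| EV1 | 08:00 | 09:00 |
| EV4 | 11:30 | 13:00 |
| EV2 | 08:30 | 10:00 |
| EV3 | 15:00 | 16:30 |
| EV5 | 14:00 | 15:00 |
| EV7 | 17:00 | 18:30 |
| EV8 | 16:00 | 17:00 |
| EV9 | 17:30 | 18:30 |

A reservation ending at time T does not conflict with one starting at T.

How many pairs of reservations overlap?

5

Sorted by start: EV1, EV2, EV4, EV5, EV6, EV3, EV8, EV7, EV9.
EV2 starts before EV1 ends → EV1 and EV2 overlap.
EV4 starts after EV1 ends, so nothing later overlaps EV1 either.
EV4 starts after EV2 ends, so nothing later overlaps EV2 either.
EV5 starts after EV4 ends, so nothing later overlaps EV4 either.
EV6 starts before EV5 ends → EV5 and EV6 overlap.
EV3 starts exactly when EV5 ends (back-to-back, no overlap), so nothing later overlaps EV5 either.
EV3 starts before EV6 ends → EV6 and EV3 overlap.
EV8 starts after EV6 ends, so nothing later overlaps EV6 either.
EV8 starts before EV3 ends → EV3 and EV8 overlap.
EV7 starts after EV3 ends, so nothing later overlaps EV3 either.
EV7 starts exactly when EV8 ends (back-to-back, no overlap), so nothing later overlaps EV8 either.
EV9 starts before EV7 ends → EV7 and EV9 overlap.
Overlapping pairs: EV1 & EV2, EV3 & EV6, EV3 & EV8, EV5 & EV6, EV7 & EV9 — 5 in total.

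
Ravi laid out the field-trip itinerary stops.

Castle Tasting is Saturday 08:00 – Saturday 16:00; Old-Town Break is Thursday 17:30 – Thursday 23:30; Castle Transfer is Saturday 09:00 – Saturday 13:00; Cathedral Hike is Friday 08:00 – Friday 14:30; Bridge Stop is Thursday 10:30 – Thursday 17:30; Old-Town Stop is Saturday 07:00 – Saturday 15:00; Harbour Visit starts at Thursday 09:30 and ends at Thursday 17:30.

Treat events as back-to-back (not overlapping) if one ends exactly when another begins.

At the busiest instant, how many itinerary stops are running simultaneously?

3

Sort all start/end points and keep a running count:
Thursday 09:30 start Harbour Visit → 1
Thursday 10:30 start Bridge Stop → 2
Thursday 17:30 end Bridge Stop → 1
Thursday 17:30 end Harbour Visit → 0
Thursday 17:30 start Old-Town Break → 1
Thursday 23:30 end Old-Town Break → 0
Friday 08:00 start Cathedral Hike → 1
Friday 14:30 end Cathedral Hike → 0
Saturday 07:00 start Old-Town Stop → 1
Saturday 08:00 start Castle Tasting → 2
Saturday 09:00 start Castle Transfer → 3
Saturday 13:00 end Castle Transfer → 2
Saturday 15:00 end Old-Town Stop → 1
Saturday 16:00 end Castle Tasting → 0
Peak is 3, at Saturday 09:00 (Castle Tasting, Castle Transfer, Old-Town Stop).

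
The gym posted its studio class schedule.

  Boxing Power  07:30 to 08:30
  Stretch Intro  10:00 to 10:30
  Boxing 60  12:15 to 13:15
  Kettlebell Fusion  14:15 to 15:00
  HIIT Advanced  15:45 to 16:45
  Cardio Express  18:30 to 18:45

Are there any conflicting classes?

No

Check each pair: they overlap iff neither finishes before the other starts.
Sorted by start: Boxing Power, Stretch Intro, Boxing 60, Kettlebell Fusion, HIIT Advanced, Cardio Express.
Stretch Intro starts after Boxing Power ends; Boxing Power is clear from here.
Boxing 60 starts after Stretch Intro ends; Stretch Intro is clear from here.
Kettlebell Fusion starts after Boxing 60 ends; Boxing 60 is clear from here.
HIIT Advanced starts after Kettlebell Fusion ends; Kettlebell Fusion is clear from here.
Cardio Express starts after HIIT Advanced ends.
Every pair is clear; the schedule has no overlaps.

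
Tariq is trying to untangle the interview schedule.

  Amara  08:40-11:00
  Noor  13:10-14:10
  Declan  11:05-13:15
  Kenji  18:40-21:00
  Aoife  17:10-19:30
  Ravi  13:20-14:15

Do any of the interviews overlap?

Yes

Sorted by start: Amara, Declan, Noor, Ravi, Aoife, Kenji.
Declan starts after Amara ends — done with Amara.
Noor starts before Declan ends → Declan and Noor overlap.
That's a conflict, so the schedule is not conflict-free.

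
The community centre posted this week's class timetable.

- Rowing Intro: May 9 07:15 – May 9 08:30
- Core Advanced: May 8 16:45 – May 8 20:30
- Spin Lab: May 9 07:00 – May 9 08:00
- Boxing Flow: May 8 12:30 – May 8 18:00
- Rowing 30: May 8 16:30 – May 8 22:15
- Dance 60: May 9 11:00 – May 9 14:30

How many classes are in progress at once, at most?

3

Walk through starts and ends in time order (an end at T is processed before a start at T):
May 8 12:30 start Boxing Flow → 1
May 8 16:30 start Rowing 30 → 2
May 8 16:45 start Core Advanced → 3
May 8 18:00 end Boxing Flow → 2
May 8 20:30 end Core Advanced → 1
May 8 22:15 end Rowing 30 → 0
May 9 07:00 start Spin Lab → 1
May 9 07:15 start Rowing Intro → 2
May 9 08:00 end Spin Lab → 1
May 9 08:30 end Rowing Intro → 0
May 9 11:00 start Dance 60 → 1
May 9 14:30 end Dance 60 → 0
Peak is 3, at May 8 16:45 (Boxing Flow, Core Advanced, Rowing 30).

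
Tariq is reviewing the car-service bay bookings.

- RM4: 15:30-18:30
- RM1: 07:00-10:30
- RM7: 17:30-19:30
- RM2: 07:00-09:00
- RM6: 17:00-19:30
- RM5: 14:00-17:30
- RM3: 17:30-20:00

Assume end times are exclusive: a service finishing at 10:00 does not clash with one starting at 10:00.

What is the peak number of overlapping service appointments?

Walk through starts and ends in time order (an end at T is processed before a start at T):
07:00 start RM1 → 1
07:00 start RM2 → 2
09:00 end RM2 → 1
10:30 end RM1 → 0
14:00 start RM5 → 1
15:30 start RM4 → 2
17:00 start RM6 → 3
17:30 end RM5 → 2
17:30 start RM3 → 3
17:30 start RM7 → 4
18:30 end RM4 → 3
19:30 end RM6 → 2
19:30 end RM7 → 1
20:00 end RM3 → 0
Peak is 4, at 17:30 (RM3, RM4, RM6, RM7).

4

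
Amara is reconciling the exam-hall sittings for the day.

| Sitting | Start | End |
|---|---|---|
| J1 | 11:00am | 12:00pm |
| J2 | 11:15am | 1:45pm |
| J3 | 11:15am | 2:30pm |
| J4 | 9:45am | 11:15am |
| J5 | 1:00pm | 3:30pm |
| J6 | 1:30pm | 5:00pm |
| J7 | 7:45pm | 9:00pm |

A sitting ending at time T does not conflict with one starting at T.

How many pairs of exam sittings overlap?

9

Two intervals overlap when each starts before the other ends.
Sorted by start: J4, J1, J2, J3, J5, J6, J7.
J1 starts before J4 ends → J4 and J1 overlap.
J2 starts exactly when J4 ends (back-to-back, no overlap), so J4 has no further overlaps.
J2 starts before J1 ends → J1 and J2 overlap.
J3 starts before J1 ends → J1 and J3 overlap.
J5 starts after J1 ends, so J1 has no further overlaps.
J3 starts before J2 ends → J2 and J3 overlap.
J5 starts before J2 ends → J2 and J5 overlap.
J6 starts before J2 ends → J2 and J6 overlap.
J7 starts after J2 ends.
J5 starts before J3 ends → J3 and J5 overlap.
J6 starts before J3 ends → J3 and J6 overlap.
J7 starts after J3 ends.
J6 starts before J5 ends → J5 and J6 overlap.
J7 starts after J5 ends.
J7 starts after J6 ends.
Overlapping pairs: J1 & J2, J1 & J3, J1 & J4, J2 & J3, J2 & J5, J2 & J6, J3 & J5, J3 & J6, J5 & J6 — 9 in total.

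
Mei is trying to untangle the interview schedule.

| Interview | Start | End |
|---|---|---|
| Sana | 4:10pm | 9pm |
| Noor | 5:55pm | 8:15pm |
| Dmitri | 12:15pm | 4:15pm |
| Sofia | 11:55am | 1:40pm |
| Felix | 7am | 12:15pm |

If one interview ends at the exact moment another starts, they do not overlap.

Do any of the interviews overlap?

Yes

Two intervals overlap when each starts before the other ends.
Sorted by start: Felix, Sofia, Dmitri, Sana, Noor.
Sofia starts before Felix ends → Felix and Sofia overlap.
That's a conflict, so the schedule is not conflict-free.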